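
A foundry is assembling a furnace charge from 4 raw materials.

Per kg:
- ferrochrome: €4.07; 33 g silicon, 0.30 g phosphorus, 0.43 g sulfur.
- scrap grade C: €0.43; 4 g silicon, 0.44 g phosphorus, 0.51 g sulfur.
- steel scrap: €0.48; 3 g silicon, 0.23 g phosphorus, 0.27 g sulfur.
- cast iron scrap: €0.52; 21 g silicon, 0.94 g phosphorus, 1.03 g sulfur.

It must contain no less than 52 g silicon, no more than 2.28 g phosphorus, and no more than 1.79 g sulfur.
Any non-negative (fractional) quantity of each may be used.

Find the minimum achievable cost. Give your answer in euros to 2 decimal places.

Set it up as a linear program. Let x1 = kg of ferrochrome, x2 = kg of scrap grade C, x3 = kg of steel scrap, x4 = kg of cast iron scrap.
Minimise 4.07x1 + 0.43x2 + 0.48x3 + 0.52x4 subject to:
  33x1 + 4x2 + 3x3 + 21x4 ≥ 52   (silicon)
  0.3x1 + 0.44x2 + 0.23x3 + 0.94x4 ≤ 2.28   (phosphorus)
  0.43x1 + 0.51x2 + 0.27x3 + 1.03x4 ≤ 1.79   (sulfur)
  x1, x2, x3, x4 ≥ 0.
The minimum-cost mix takes nothing from scrap grade C, steel scrap — only ferrochrome, cast iron scrap. Binding constraints: silicon and sulfur.
So ferrochrome = 0.6398 kg, cast iron scrap = 1.471 kg.
Hence cost = 4.07·0.6398 + 0.52·1.471 = €3.3689.

€3.37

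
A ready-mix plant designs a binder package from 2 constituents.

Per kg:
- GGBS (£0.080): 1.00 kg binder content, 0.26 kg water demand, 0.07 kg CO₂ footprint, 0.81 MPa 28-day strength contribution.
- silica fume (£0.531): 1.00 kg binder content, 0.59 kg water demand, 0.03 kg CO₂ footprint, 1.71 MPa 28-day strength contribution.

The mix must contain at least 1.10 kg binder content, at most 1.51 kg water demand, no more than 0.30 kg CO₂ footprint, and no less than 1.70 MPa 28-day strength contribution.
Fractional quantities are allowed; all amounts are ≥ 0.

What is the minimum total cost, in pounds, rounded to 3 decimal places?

£0.168

Let x1 = kg of GGBS, x2 = kg of silica fume.
min 0.08x1 + 0.531x2 with:
  1x1 + 1x2 ≥ 1.1   (binder content)
  0.26x1 + 0.59x2 ≤ 1.51   (water demand)
  0.07x1 + 0.03x2 ≤ 0.3   (CO₂ footprint)
  0.81x1 + 1.71x2 ≥ 1.7   (28-day strength contribution)
  x1, x2 ≥ 0.
At the optimum only GGBS is positive (silica fume = 0). There the 28-day strength contribution constraint is tight.
So GGBS = 2.099 kg.
Total cost: 0.08·2.099 = 0.16792.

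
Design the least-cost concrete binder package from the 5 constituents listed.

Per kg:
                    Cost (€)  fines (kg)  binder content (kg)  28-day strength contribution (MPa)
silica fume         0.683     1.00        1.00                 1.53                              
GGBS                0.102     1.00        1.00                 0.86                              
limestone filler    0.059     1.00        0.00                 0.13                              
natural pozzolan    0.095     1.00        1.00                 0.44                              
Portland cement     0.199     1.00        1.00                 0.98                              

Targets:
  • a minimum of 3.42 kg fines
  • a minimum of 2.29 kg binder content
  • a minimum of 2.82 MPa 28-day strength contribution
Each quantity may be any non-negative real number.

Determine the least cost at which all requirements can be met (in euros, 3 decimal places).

This is a linear program. Let x1 = kg of silica fume, x2 = kg of GGBS, x3 = kg of limestone filler, x4 = kg of natural pozzolan, x5 = kg of Portland cement.
Minimise 0.683x1 + 0.102x2 + 0.059x3 + 0.095x4 + 0.199x5 with:
  1x1 + 1x2 + 1x3 + 1x4 + 1x5 ≥ 3.42   (fines)
  1x1 + 1x2 + 1x4 + 1x5 ≥ 2.29   (binder content)
  1.53x1 + 0.86x2 + 0.13x3 + 0.44x4 + 0.98x5 ≥ 2.82   (28-day strength contribution)
  x1, x2, x3, x4, x5 ≥ 0.
The minimum-cost mix takes nothing from silica fume, natural pozzolan, Portland cement — only GGBS, limestone filler. The fines and 28-day strength contribution requirements are met with equality.
That vertex is x2 = 3.254, x3 = 0.166.
Hence cost = 0.102·3.254 + 0.059·0.166 = €0.34170.

€0.342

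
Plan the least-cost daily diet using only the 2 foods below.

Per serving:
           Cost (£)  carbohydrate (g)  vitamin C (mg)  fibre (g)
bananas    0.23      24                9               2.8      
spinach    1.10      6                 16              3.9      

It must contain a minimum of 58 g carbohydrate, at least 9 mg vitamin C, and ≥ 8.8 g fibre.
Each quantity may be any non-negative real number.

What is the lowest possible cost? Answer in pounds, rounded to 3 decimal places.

Treat it as an LP. Let x1 = servings of bananas, x2 = servings of spinach.
Minimize 0.23x1 + 1.1x2 s.t.:
  24x1 + 6x2 ≥ 58   (carbohydrate)
  9x1 + 16x2 ≥ 9   (vitamin C)
  2.8x1 + 3.9x2 ≥ 8.8   (fibre)
  x1, x2 ≥ 0.
The optimal basis is {bananas}; spinach drops out. Binding constraint: fibre.
That vertex is x1 = 3.143.
Cost = 0.23·3.143 = 0.72289.

£0.723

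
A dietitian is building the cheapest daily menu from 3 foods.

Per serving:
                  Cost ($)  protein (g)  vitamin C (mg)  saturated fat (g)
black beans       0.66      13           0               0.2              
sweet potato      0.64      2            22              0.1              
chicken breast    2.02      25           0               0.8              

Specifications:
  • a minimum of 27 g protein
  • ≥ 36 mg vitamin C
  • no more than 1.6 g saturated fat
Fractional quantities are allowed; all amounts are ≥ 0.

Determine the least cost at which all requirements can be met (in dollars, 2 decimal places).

Set it up as a linear program. Let x1 = servings of black beans, x2 = servings of sweet potato, x3 = servings of chicken breast.
min 0.66x1 + 0.64x2 + 2.02x3 with:
  13x1 + 2x2 + 25x3 ≥ 27   (protein)
  22x2 ≥ 36   (vitamin C)
  0.2x1 + 0.1x2 + 0.8x3 ≤ 1.6   (saturated fat)
  x1, x2, x3 ≥ 0.
The cheapest feasible vertex uses only black beans, sweet potato; chicken breast is not used. Binding constraints: protein and vitamin C.
Solving gives x1 = 1.825, x2 = 1.636.
Total cost: 0.66·1.825 + 0.64·1.636 = 2.2515.

$2.25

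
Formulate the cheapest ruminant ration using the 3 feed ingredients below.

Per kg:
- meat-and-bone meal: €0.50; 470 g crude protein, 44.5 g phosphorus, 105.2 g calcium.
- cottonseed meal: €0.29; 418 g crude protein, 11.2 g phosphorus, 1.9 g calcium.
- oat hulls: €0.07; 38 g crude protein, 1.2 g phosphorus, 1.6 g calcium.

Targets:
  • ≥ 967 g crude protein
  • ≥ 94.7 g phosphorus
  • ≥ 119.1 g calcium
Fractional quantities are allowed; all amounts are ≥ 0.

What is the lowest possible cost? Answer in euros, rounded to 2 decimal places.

€1.06

Let x1 = kg of meat-and-bone meal, x2 = kg of cottonseed meal, x3 = kg of oat hulls.
Minimise 0.5x1 + 0.29x2 + 0.07x3 subject to:
  470x1 + 418x2 + 38x3 ≥ 967   (crude protein)
  44.5x1 + 11.2x2 + 1.2x3 ≥ 94.7   (phosphorus)
  105.2x1 + 1.9x2 + 1.6x3 ≥ 119.1   (calcium)
  x1, x2, x3 ≥ 0.
The optimal basis is {meat-and-bone meal}; cottonseed meal, oat hulls drop out. The phosphorus requirement is met with equality.
So meat-and-bone meal = 2.128 kg.
Total cost: 0.5·2.128 = 1.0640.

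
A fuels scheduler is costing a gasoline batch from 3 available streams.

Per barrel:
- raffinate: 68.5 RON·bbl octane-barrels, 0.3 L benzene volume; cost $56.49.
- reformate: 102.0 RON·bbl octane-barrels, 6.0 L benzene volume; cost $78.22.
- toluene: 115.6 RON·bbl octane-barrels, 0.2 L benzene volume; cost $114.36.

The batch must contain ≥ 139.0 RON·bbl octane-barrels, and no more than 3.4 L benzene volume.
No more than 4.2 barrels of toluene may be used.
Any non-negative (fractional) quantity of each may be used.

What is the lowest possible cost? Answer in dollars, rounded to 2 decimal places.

Set it up as a linear program. Let x1 = barrels of raffinate, x2 = barrels of reformate, x3 = barrels of toluene.
Minimize 56.49x1 + 78.22x2 + 114.36x3 with:
  68.5x1 + 102x2 + 115.6x3 ≥ 139   (octane-barrels)
  0.3x1 + 6x2 + 0.2x3 ≤ 3.4   (benzene volume)
  x3 ≤ 4.2
  x1, x2, x3 ≥ 0.
The optimal basis is {raffinate, reformate}; toluene drops out. There the octane-barrels and benzene volume constraints are tight.
So raffinate = 1.2808 barrels, reformate = 0.50263 barrels.
Objective = 56.49·1.2808 + 78.22·0.50263 = 111.6681.

$111.67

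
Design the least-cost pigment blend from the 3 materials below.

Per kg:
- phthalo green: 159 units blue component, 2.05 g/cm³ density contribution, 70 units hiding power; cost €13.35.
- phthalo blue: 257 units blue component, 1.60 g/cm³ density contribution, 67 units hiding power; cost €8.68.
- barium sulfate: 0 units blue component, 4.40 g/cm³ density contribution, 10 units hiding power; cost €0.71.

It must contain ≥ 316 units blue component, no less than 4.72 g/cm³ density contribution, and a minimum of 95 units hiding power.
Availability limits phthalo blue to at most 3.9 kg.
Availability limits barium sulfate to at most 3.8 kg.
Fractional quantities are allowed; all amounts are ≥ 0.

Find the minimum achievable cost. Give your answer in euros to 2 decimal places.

Let x1 = kg of phthalo green, x2 = kg of phthalo blue, x3 = kg of barium sulfate.
min 13.35x1 + 8.68x2 + 0.71x3 with:
  159x1 + 257x2 ≥ 316   (blue component)
  2.05x1 + 1.6x2 + 4.4x3 ≥ 4.72   (density contribution)
  70x1 + 67x2 + 10x3 ≥ 95   (hiding power)
  x2 ≤ 3.9
  x3 ≤ 3.8
  x1, x2, x3 ≥ 0.
The cheapest feasible vertex uses only phthalo blue, barium sulfate; phthalo green is not used. There the blue component and hiding power constraints are tight.
That vertex is x2 = 1.23, x3 = 1.262.
Cost = 8.68·1.23 + 0.71·1.262 = 11.5724.

€11.57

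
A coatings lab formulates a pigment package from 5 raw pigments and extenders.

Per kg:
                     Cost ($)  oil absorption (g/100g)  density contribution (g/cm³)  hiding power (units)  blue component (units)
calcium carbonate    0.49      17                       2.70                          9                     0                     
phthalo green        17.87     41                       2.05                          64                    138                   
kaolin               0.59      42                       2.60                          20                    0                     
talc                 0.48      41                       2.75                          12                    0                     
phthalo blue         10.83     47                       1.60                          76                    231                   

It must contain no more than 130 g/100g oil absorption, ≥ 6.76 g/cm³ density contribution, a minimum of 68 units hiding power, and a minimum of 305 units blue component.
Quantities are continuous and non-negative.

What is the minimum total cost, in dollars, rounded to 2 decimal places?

$15.11

This is a linear program. Let x1 = kg of calcium carbonate, x2 = kg of phthalo green, x3 = kg of kaolin, x4 = kg of talc, x5 = kg of phthalo blue.
Minimize 0.49x1 + 17.87x2 + 0.59x3 + 0.48x4 + 10.83x5 s.t.:
  17x1 + 41x2 + 42x3 + 41x4 + 47x5 ≤ 130   (oil absorption)
  2.7x1 + 2.05x2 + 2.6x3 + 2.75x4 + 1.6x5 ≥ 6.76   (density contribution)
  9x1 + 64x2 + 20x3 + 12x4 + 76x5 ≥ 68   (hiding power)
  138x2 + 231x5 ≥ 305   (blue component)
  x1, x2, x3, x4, x5 ≥ 0.
The minimum-cost mix takes nothing from phthalo green, kaolin — only calcium carbonate, talc, phthalo blue. Binding constraints: oil absorption, density contribution, blue component.
So calcium carbonate = 0.05786 kg, talc = 1.633 kg, phthalo blue = 1.32 kg.
Total cost: 0.49·0.05786 + 0.48·1.633 + 10.83·1.32 = 15.1078.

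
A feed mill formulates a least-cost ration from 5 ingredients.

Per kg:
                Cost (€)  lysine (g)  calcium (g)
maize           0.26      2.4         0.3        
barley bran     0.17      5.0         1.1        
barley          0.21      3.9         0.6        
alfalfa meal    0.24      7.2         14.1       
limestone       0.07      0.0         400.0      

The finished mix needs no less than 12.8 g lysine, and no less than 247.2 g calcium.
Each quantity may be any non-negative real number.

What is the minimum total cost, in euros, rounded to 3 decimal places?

€0.466

This is a linear program. Let x1 = kg of maize, x2 = kg of barley bran, x3 = kg of barley, x4 = kg of alfalfa meal, x5 = kg of limestone.
min 0.26x1 + 0.17x2 + 0.21x3 + 0.24x4 + 0.07x5 s.t.:
  2.4x1 + 5x2 + 3.9x3 + 7.2x4 ≥ 12.8   (lysine)
  0.3x1 + 1.1x2 + 0.6x3 + 14.1x4 + 400x5 ≥ 247.2   (calcium)
  x1, x2, x3, x4, x5 ≥ 0.
The optimal basis is {alfalfa meal, limestone}; maize, barley bran, barley drop out. Binding constraints: lysine and calcium.
Optimal quantities: alfalfa meal = 1.778 kg, limestone = 0.5553 kg.
Objective = 0.24·1.778 + 0.07·0.5553 = 0.46559.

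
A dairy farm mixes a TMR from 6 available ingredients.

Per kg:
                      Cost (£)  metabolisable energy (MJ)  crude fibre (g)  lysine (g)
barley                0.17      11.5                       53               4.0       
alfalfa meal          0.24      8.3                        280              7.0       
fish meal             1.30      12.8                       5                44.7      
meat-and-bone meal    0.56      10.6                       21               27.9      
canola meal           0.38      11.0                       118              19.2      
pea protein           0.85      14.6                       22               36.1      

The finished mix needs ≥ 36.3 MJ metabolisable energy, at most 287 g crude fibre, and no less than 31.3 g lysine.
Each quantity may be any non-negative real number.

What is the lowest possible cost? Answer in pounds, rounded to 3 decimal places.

£0.801

Treat it as an LP. Let x1 = kg of barley, x2 = kg of alfalfa meal, x3 = kg of fish meal, x4 = kg of meat-and-bone meal, x5 = kg of canola meal, x6 = kg of pea protein.
min 0.17x1 + 0.24x2 + 1.3x3 + 0.56x4 + 0.38x5 + 0.85x6 with:
  11.5x1 + 8.3x2 + 12.8x3 + 10.6x4 + 11x5 + 14.6x6 ≥ 36.3   (metabolisable energy)
  53x1 + 280x2 + 5x3 + 21x4 + 118x5 + 22x6 ≤ 287   (crude fibre)
  4x1 + 7x2 + 44.7x3 + 27.9x4 + 19.2x5 + 36.1x6 ≥ 31.3   (lysine)
  x1, x2, x3, x4, x5, x6 ≥ 0.
The optimal basis is {barley, canola meal}; alfalfa meal, fish meal, meat-and-bone meal, pea protein drop out. The metabolisable energy and lysine requirements are met with equality.
Solving gives x1 = 1.995, x5 = 1.215.
Total cost: 0.17·1.995 + 0.38·1.215 = 0.80085.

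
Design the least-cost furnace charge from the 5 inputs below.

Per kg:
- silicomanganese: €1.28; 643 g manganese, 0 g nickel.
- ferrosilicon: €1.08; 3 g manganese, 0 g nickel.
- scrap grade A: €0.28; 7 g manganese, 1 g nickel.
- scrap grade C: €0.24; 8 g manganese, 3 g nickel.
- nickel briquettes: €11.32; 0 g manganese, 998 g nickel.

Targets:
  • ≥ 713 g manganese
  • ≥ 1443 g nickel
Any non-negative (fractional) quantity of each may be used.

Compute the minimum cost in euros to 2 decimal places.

€17.79

Treat it as an LP. Let x1 = kg of silicomanganese, x2 = kg of ferrosilicon, x3 = kg of scrap grade A, x4 = kg of scrap grade C, x5 = kg of nickel briquettes.
min 1.28x1 + 1.08x2 + 0.28x3 + 0.24x4 + 11.32x5 s.t.:
  643x1 + 3x2 + 7x3 + 8x4 ≥ 713   (manganese)
  1x3 + 3x4 + 998x5 ≥ 1443   (nickel)
  x1, x2, x3, x4, x5 ≥ 0.
The cheapest feasible vertex uses only silicomanganese, nickel briquettes; ferrosilicon, scrap grade A, scrap grade C are not used. Binding constraints: manganese and nickel.
That vertex is x1 = 1.109, x5 = 1.446.
Hence cost = 1.28·1.109 + 11.32·1.446 = €17.7882.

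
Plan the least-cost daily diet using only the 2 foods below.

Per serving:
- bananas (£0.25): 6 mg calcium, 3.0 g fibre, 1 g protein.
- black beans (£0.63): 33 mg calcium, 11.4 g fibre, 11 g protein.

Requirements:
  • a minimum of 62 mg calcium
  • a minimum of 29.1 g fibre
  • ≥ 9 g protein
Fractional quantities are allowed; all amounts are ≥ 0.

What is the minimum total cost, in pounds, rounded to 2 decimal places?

Set it up as a linear program. Let x1 = servings of bananas, x2 = servings of black beans.
min 0.25x1 + 0.63x2 subject to:
  6x1 + 33x2 ≥ 62   (calcium)
  3x1 + 11.4x2 ≥ 29.1   (fibre)
  1x1 + 11x2 ≥ 9   (protein)
  x1, x2 ≥ 0.
The cheapest feasible vertex uses only black beans; bananas is not used. Binding constraint: fibre.
That vertex is x2 = 2.553.
Cost = 0.63·2.553 = 1.6084.

£1.61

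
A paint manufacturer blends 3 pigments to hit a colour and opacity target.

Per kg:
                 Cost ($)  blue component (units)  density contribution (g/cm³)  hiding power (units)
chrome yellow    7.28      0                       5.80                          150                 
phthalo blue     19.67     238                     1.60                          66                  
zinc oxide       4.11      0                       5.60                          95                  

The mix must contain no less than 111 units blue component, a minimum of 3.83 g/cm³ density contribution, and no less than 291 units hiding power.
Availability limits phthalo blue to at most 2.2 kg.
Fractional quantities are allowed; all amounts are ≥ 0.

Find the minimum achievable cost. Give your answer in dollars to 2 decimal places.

This is a linear program. Let x1 = kg of chrome yellow, x2 = kg of phthalo blue, x3 = kg of zinc oxide.
min 7.28x1 + 19.67x2 + 4.11x3 s.t.:
  238x2 ≥ 111   (blue component)
  5.8x1 + 1.6x2 + 5.6x3 ≥ 3.83   (density contribution)
  150x1 + 66x2 + 95x3 ≥ 291   (hiding power)
  x2 ≤ 2.2
  x1, x2, x3 ≥ 0.
At the optimum only phthalo blue, zinc oxide are positive (chrome yellow = 0). There the blue component and hiding power constraints are tight.
So phthalo blue = 0.4664 kg, zinc oxide = 2.739 kg.
Total cost: 19.67·0.4664 + 4.11·2.739 = 20.4314.

$20.43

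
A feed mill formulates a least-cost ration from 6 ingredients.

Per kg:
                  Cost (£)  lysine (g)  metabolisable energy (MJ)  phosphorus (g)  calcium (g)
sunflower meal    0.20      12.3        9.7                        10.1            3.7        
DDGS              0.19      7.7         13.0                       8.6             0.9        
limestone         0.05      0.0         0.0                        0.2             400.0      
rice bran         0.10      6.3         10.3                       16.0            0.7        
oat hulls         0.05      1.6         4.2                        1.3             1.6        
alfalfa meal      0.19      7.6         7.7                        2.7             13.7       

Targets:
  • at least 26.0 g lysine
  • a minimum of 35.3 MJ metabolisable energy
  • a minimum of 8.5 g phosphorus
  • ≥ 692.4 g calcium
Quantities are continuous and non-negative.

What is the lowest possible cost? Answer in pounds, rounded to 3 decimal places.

£0.499

Let x1 = kg of sunflower meal, x2 = kg of DDGS, x3 = kg of limestone, x4 = kg of rice bran, x5 = kg of oat hulls, x6 = kg of alfalfa meal.
Minimise 0.2x1 + 0.19x2 + 0.05x3 + 0.1x4 + 0.05x5 + 0.19x6 s.t.:
  12.3x1 + 7.7x2 + 6.3x4 + 1.6x5 + 7.6x6 ≥ 26   (lysine)
  9.7x1 + 13x2 + 10.3x4 + 4.2x5 + 7.7x6 ≥ 35.3   (metabolisable energy)
  10.1x1 + 8.6x2 + 0.2x3 + 16x4 + 1.3x5 + 2.7x6 ≥ 8.5   (phosphorus)
  3.7x1 + 0.9x2 + 400x3 + 0.7x4 + 1.6x5 + 13.7x6 ≥ 692.4   (calcium)
  x1, x2, x3, x4, x5, x6 ≥ 0.
At the optimum only limestone, rice bran are positive (sunflower meal, DDGS, oat hulls, alfalfa meal = 0). There the lysine and calcium constraints are tight.
Solving gives x3 = 1.724, x4 = 4.127.
Total cost: 0.05·1.724 + 0.1·4.127 = 0.49890.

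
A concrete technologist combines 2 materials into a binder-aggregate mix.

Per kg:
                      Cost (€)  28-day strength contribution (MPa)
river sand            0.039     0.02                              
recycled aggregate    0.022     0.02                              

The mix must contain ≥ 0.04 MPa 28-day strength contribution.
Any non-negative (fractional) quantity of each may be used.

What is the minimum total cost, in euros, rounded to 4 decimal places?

€0.0440

Let x1 = kg of river sand, x2 = kg of recycled aggregate.
Minimise 0.039x1 + 0.022x2 with:
  0.02x1 + 0.02x2 ≥ 0.04   (28-day strength contribution)
  x1, x2 ≥ 0.
At the optimum only recycled aggregate is positive (river sand = 0). There the 28-day strength contribution constraint is tight.
Optimal quantities: recycled aggregate = 2 kg.
Cost = 0.022·2 = 0.044000.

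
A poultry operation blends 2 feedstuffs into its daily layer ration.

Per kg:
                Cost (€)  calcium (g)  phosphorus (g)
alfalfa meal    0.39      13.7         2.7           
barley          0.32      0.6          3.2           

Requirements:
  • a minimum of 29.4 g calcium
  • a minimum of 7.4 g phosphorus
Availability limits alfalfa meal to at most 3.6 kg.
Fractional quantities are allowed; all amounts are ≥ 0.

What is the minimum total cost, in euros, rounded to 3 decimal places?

€0.995

Let x1 = kg of alfalfa meal, x2 = kg of barley.
Minimise 0.39x1 + 0.32x2 s.t.:
  13.7x1 + 0.6x2 ≥ 29.4   (calcium)
  2.7x1 + 3.2x2 ≥ 7.4   (phosphorus)
  x1 ≤ 3.6
  x1, x2 ≥ 0.
Both inputs are positive at the optimum. Binding constraints: calcium and phosphorus.
So alfalfa meal = 2.123 kg, barley = 0.5211 kg.
Objective = 0.39·2.123 + 0.32·0.5211 = 0.99472.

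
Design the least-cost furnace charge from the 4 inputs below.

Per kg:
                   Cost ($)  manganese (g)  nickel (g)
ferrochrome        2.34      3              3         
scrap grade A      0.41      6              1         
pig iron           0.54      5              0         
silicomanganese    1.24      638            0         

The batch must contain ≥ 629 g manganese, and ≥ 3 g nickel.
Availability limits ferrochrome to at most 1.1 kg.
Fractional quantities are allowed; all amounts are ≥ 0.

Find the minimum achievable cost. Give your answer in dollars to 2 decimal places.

$2.42

Let x1 = kg of ferrochrome, x2 = kg of scrap grade A, x3 = kg of pig iron, x4 = kg of silicomanganese.
Minimise 2.34x1 + 0.41x2 + 0.54x3 + 1.24x4 s.t.:
  3x1 + 6x2 + 5x3 + 638x4 ≥ 629   (manganese)
  3x1 + 1x2 ≥ 3   (nickel)
  x1 ≤ 1.1
  x1, x2, x3, x4 ≥ 0.
The minimum-cost mix takes nothing from ferrochrome, pig iron — only scrap grade A, silicomanganese. The manganese and nickel requirements are met with equality.
Solving gives x2 = 3, x4 = 0.9577.
Hence cost = 0.41·3 + 1.24·0.9577 = $2.4175.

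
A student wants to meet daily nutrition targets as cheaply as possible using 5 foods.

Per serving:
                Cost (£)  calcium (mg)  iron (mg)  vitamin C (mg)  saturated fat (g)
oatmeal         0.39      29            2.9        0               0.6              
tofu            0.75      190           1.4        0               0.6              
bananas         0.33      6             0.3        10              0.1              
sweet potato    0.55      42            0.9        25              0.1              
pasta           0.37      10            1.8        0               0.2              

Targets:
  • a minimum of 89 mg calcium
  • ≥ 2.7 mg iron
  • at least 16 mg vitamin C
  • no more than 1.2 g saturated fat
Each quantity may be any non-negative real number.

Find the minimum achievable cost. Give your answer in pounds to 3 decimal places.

This is a linear program. Let x1 = servings of oatmeal, x2 = servings of tofu, x3 = servings of bananas, x4 = servings of sweet potato, x5 = servings of pasta.
Minimise 0.39x1 + 0.75x2 + 0.33x3 + 0.55x4 + 0.37x5 with:
  29x1 + 190x2 + 6x3 + 42x4 + 10x5 ≥ 89   (calcium)
  2.9x1 + 1.4x2 + 0.3x3 + 0.9x4 + 1.8x5 ≥ 2.7   (iron)
  10x3 + 25x4 ≥ 16   (vitamin C)
  0.6x1 + 0.6x2 + 0.1x3 + 0.1x4 + 0.2x5 ≤ 1.2   (saturated fat)
  x1, x2, x3, x4, x5 ≥ 0.
The optimal basis is {oatmeal, tofu, sweet potato}; bananas, pasta drop out. Binding constraints: calcium, iron, vitamin C.
Optimal quantities: oatmeal = 0.6203 servings, tofu = 0.2323 servings, sweet potato = 0.64 servings.
Objective = 0.39·0.6203 + 0.75·0.2323 + 0.55·0.64 = 0.76814.

£0.768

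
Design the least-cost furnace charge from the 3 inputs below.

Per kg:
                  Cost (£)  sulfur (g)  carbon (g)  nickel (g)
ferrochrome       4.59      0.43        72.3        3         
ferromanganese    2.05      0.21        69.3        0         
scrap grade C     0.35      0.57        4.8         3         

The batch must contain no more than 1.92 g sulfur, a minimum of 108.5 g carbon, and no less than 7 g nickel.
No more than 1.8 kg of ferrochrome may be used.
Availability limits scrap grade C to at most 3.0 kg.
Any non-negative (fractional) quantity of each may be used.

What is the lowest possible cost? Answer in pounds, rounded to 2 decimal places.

£3.69

Let x1 = kg of ferrochrome, x2 = kg of ferromanganese, x3 = kg of scrap grade C.
min 4.59x1 + 2.05x2 + 0.35x3 s.t.:
  0.43x1 + 0.21x2 + 0.57x3 ≤ 1.92   (sulfur)
  72.3x1 + 69.3x2 + 4.8x3 ≥ 108.5   (carbon)
  3x1 + 3x3 ≥ 7   (nickel)
  x1 ≤ 1.8
  x3 ≤ 3
  x1, x2, x3 ≥ 0.
The minimum-cost mix takes nothing from ferrochrome — only ferromanganese, scrap grade C. The carbon and nickel requirements are met with equality.
That vertex is x2 = 1.404, x3 = 2.333.
Cost = 2.05·1.404 + 0.35·2.333 = 3.6948.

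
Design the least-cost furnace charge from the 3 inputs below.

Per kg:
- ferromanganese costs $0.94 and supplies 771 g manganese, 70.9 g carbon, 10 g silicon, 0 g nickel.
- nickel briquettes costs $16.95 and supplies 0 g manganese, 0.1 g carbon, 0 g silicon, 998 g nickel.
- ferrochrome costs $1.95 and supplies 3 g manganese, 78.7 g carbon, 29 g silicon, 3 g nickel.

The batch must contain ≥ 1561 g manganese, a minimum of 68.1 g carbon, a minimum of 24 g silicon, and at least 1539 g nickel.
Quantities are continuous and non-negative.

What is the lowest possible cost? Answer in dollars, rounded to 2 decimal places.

Let x1 = kg of ferromanganese, x2 = kg of nickel briquettes, x3 = kg of ferrochrome.
Minimize 0.94x1 + 16.95x2 + 1.95x3 s.t.:
  771x1 + 3x3 ≥ 1561   (manganese)
  70.9x1 + 0.1x2 + 78.7x3 ≥ 68.1   (carbon)
  10x1 + 29x3 ≥ 24   (silicon)
  998x2 + 3x3 ≥ 1539   (nickel)
  x1, x2, x3 ≥ 0.
All 3 inputs are positive at the optimum. Binding constraints: manganese, silicon, nickel.
Optimal quantities: ferromanganese = 2.024 kg, nickel briquettes = 1.542 kg, ferrochrome = 0.1296 kg.
Cost = 0.94·2.024 + 16.95·1.542 + 1.95·0.1296 = 28.2922.

$28.29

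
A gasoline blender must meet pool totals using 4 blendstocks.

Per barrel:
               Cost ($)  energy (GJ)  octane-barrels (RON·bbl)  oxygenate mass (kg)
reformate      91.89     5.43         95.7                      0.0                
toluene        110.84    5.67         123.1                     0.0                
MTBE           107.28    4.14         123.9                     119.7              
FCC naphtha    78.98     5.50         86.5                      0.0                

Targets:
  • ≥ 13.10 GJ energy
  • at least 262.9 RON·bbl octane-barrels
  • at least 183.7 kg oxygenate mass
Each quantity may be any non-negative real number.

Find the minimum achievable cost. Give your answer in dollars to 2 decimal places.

Set it up as a linear program. Let x1 = barrels of reformate, x2 = barrels of toluene, x3 = barrels of MTBE, x4 = barrels of FCC naphtha.
Minimize 91.89x1 + 110.84x2 + 107.28x3 + 78.98x4 s.t.:
  5.43x1 + 5.67x2 + 4.14x3 + 5.5x4 ≥ 13.1   (energy)
  95.7x1 + 123.1x2 + 123.9x3 + 86.5x4 ≥ 262.9   (octane-barrels)
  119.7x3 ≥ 183.7   (oxygenate mass)
  x1, x2, x3, x4 ≥ 0.
The minimum-cost mix takes nothing from reformate, toluene — only MTBE, FCC naphtha. The energy and oxygenate mass requirements are met with equality.
So MTBE = 1.5347 barrels, FCC naphtha = 1.2266 barrels.
Objective = 107.28·1.5347 + 78.98·1.2266 = 261.5195.

$261.52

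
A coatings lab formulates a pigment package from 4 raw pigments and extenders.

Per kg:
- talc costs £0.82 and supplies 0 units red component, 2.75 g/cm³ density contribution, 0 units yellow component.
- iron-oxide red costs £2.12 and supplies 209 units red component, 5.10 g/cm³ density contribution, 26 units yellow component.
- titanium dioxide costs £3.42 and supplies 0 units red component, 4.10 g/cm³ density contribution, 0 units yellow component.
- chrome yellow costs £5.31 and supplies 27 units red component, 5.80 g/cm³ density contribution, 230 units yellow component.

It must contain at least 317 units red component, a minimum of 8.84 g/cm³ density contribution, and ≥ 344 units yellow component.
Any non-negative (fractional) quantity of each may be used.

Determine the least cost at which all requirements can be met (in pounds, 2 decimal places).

Let x1 = kg of talc, x2 = kg of iron-oxide red, x3 = kg of titanium dioxide, x4 = kg of chrome yellow.
min 0.82x1 + 2.12x2 + 3.42x3 + 5.31x4 subject to:
  209x2 + 27x4 ≥ 317   (red component)
  2.75x1 + 5.1x2 + 4.1x3 + 5.8x4 ≥ 8.84   (density contribution)
  26x2 + 230x4 ≥ 344   (yellow component)
  x1, x2, x3, x4 ≥ 0.
At the optimum only iron-oxide red, chrome yellow are positive (talc, titanium dioxide = 0). The red component and yellow component requirements are met with equality.
Optimal quantities: iron-oxide red = 1.343 kg, chrome yellow = 1.344 kg.
Total cost: 2.12·1.343 + 5.31·1.344 = 9.9838.

£9.98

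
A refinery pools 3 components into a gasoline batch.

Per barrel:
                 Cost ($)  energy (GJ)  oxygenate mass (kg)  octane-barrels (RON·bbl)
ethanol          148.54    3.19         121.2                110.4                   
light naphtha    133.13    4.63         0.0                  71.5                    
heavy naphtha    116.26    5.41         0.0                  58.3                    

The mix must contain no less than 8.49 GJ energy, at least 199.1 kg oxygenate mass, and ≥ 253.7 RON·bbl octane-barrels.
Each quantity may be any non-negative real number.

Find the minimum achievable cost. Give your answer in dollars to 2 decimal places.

Let x1 = barrels of ethanol, x2 = barrels of light naphtha, x3 = barrels of heavy naphtha.
min 148.54x1 + 133.13x2 + 116.26x3 subject to:
  3.19x1 + 4.63x2 + 5.41x3 ≥ 8.49   (energy)
  121.2x1 ≥ 199.1   (oxygenate mass)
  110.4x1 + 71.5x2 + 58.3x3 ≥ 253.7   (octane-barrels)
  x1, x2, x3 ≥ 0.
The cheapest feasible vertex uses only ethanol, heavy naphtha; light naphtha is not used. Binding constraints: energy and octane-barrels.
Solving gives x1 = 2.1337, x3 = 0.3112.
Hence cost = 148.54·2.1337 + 116.26·0.3112 = $353.1199.

$353.12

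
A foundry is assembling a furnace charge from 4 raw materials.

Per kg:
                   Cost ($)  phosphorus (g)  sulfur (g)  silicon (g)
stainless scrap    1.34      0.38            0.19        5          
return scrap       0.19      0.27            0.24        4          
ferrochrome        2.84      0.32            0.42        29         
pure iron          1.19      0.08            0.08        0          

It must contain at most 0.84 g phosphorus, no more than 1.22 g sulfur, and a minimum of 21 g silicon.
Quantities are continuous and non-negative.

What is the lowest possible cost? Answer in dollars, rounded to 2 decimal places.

This is a linear program. Let x1 = kg of stainless scrap, x2 = kg of return scrap, x3 = kg of ferrochrome, x4 = kg of pure iron.
Minimize 1.34x1 + 0.19x2 + 2.84x3 + 1.19x4 subject to:
  0.38x1 + 0.27x2 + 0.32x3 + 0.08x4 ≤ 0.84   (phosphorus)
  0.19x1 + 0.24x2 + 0.42x3 + 0.08x4 ≤ 1.22   (sulfur)
  5x1 + 4x2 + 29x3 ≥ 21   (silicon)
  x1, x2, x3, x4 ≥ 0.
The cheapest feasible vertex uses only return scrap, ferrochrome; stainless scrap, pure iron are not used. There the phosphorus and silicon constraints are tight.
Optimal quantities: return scrap = 2.693 kg, ferrochrome = 0.3527 kg.
Cost = 0.19·2.693 + 2.84·0.3527 = 1.5133.

$1.51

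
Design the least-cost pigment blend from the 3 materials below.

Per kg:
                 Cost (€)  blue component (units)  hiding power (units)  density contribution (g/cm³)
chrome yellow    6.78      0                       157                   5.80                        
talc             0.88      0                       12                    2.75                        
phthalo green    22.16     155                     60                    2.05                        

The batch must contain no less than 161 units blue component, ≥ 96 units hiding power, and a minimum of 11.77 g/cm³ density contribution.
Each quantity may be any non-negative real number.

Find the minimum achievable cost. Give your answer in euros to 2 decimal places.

€26.10

Let x1 = kg of chrome yellow, x2 = kg of talc, x3 = kg of phthalo green.
Minimise 6.78x1 + 0.88x2 + 22.16x3 s.t.:
  155x3 ≥ 161   (blue component)
  157x1 + 12x2 + 60x3 ≥ 96   (hiding power)
  5.8x1 + 2.75x2 + 2.05x3 ≥ 11.77   (density contribution)
  x1, x2, x3 ≥ 0.
The minimum-cost mix takes nothing from chrome yellow — only talc, phthalo green. Binding constraints: blue component and density contribution.
So talc = 3.5057 kg, phthalo green = 1.0387 kg.
Objective = 0.88·3.5057 + 22.16·1.0387 = 26.1026.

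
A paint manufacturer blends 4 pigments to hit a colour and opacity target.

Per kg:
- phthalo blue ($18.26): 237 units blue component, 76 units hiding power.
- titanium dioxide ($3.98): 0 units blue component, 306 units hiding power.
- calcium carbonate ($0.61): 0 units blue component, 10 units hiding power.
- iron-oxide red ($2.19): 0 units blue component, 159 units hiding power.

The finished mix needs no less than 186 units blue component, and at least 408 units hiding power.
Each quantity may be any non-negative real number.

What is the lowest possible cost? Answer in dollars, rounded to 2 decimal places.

$18.86

Let x1 = kg of phthalo blue, x2 = kg of titanium dioxide, x3 = kg of calcium carbonate, x4 = kg of iron-oxide red.
min 18.26x1 + 3.98x2 + 0.61x3 + 2.19x4 with:
  237x1 ≥ 186   (blue component)
  76x1 + 306x2 + 10x3 + 159x4 ≥ 408   (hiding power)
  x1, x2, x3, x4 ≥ 0.
At the optimum only phthalo blue, titanium dioxide are positive (calcium carbonate, iron-oxide red = 0). There the blue component and hiding power constraints are tight.
So phthalo blue = 0.7848 kg, titanium dioxide = 1.138 kg.
Hence cost = 18.26·0.7848 + 3.98·1.138 = $18.8597.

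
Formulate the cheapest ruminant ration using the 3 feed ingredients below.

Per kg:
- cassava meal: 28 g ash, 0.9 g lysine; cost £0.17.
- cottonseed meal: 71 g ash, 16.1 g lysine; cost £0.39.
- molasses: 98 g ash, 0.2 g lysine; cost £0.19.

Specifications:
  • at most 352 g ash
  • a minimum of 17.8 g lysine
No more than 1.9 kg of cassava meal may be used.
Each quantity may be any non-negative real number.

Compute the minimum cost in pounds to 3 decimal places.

Let x1 = kg of cassava meal, x2 = kg of cottonseed meal, x3 = kg of molasses.
min 0.17x1 + 0.39x2 + 0.19x3 s.t.:
  28x1 + 71x2 + 98x3 ≤ 352   (ash)
  0.9x1 + 16.1x2 + 0.2x3 ≥ 17.8   (lysine)
  x1 ≤ 1.9
  x1, x2, x3 ≥ 0.
The minimum-cost mix takes nothing from cassava meal, molasses — only cottonseed meal. Binding constraint: lysine.
Optimal quantities: cottonseed meal = 1.106 kg.
Objective = 0.39·1.106 = 0.43134.

£0.431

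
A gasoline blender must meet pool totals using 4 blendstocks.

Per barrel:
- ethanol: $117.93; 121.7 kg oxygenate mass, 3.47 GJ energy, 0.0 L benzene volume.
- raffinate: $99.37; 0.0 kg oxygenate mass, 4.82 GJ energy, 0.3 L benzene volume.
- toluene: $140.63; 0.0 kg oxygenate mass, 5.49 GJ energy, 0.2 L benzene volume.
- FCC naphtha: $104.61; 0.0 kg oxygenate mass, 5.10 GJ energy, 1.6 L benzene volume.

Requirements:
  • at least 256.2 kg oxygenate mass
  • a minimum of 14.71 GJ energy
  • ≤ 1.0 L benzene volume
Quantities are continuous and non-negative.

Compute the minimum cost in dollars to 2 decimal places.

$400.70

Treat it as an LP. Let x1 = barrels of ethanol, x2 = barrels of raffinate, x3 = barrels of toluene, x4 = barrels of FCC naphtha.
min 117.93x1 + 99.37x2 + 140.63x3 + 104.61x4 s.t.:
  121.7x1 ≥ 256.2   (oxygenate mass)
  3.47x1 + 4.82x2 + 5.49x3 + 5.1x4 ≥ 14.71   (energy)
  0.3x2 + 0.2x3 + 1.6x4 ≤ 1   (benzene volume)
  x1, x2, x3, x4 ≥ 0.
The minimum-cost mix takes nothing from toluene — only ethanol, raffinate, FCC naphtha. There the oxygenate mass, energy, benzene volume constraints are tight.
That vertex is x1 = 2.10518, x2 = 1.09157, x4 = 0.420331.
Objective = 117.93·2.10518 + 99.37·1.09157 + 104.61·0.420331 = 400.7040.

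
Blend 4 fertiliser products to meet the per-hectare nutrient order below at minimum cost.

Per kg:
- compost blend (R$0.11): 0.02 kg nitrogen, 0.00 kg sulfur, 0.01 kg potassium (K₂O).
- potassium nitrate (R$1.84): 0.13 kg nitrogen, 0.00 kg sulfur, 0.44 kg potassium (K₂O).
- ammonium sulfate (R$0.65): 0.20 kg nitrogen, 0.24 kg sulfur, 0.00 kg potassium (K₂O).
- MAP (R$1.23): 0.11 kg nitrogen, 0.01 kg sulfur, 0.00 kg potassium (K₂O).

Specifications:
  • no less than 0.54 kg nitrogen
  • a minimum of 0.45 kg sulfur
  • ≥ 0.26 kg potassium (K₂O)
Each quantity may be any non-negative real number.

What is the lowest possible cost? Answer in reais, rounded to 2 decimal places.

This is a linear program. Let x1 = kg of compost blend, x2 = kg of potassium nitrate, x3 = kg of ammonium sulfate, x4 = kg of MAP.
min 0.11x1 + 1.84x2 + 0.65x3 + 1.23x4 subject to:
  0.02x1 + 0.13x2 + 0.2x3 + 0.11x4 ≥ 0.54   (nitrogen)
  0.24x3 + 0.01x4 ≥ 0.45   (sulfur)
  0.01x1 + 0.44x2 ≥ 0.26   (potassium (K₂O))
  x1, x2, x3, x4 ≥ 0.
At the optimum only potassium nitrate, ammonium sulfate are positive (compost blend, MAP = 0). The nitrogen and potassium (K₂O) requirements are met with equality.
So potassium nitrate = 0.5909 kg, ammonium sulfate = 2.316 kg.
Total cost: 1.84·0.5909 + 0.65·2.316 = 2.5927.

R$2.59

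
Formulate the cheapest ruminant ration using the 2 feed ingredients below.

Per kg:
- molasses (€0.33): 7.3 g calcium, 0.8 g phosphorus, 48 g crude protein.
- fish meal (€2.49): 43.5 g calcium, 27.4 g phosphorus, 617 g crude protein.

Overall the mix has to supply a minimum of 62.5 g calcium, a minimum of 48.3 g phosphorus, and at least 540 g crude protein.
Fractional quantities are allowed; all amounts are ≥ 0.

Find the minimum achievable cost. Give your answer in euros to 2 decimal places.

€4.39

This is a linear program. Let x1 = kg of molasses, x2 = kg of fish meal.
min 0.33x1 + 2.49x2 s.t.:
  7.3x1 + 43.5x2 ≥ 62.5   (calcium)
  0.8x1 + 27.4x2 ≥ 48.3   (phosphorus)
  48x1 + 617x2 ≥ 540   (crude protein)
  x1, x2 ≥ 0.
The minimum-cost mix takes nothing from molasses — only fish meal. The phosphorus requirement is met with equality.
Optimal quantities: fish meal = 1.763 kg.
Hence cost = 2.49·1.763 = €4.3899.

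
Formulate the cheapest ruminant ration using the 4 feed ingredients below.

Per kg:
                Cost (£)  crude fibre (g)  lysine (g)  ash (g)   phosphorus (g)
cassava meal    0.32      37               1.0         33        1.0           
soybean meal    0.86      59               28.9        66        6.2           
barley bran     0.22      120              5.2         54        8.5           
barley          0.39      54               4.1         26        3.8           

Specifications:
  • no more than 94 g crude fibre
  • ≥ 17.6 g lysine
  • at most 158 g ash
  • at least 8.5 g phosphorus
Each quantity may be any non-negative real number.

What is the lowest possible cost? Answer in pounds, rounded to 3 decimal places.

£0.858

Let x1 = kg of cassava meal, x2 = kg of soybean meal, x3 = kg of barley bran, x4 = kg of barley.
Minimize 0.32x1 + 0.86x2 + 0.22x3 + 0.39x4 subject to:
  37x1 + 59x2 + 120x3 + 54x4 ≤ 94   (crude fibre)
  1x1 + 28.9x2 + 5.2x3 + 4.1x4 ≥ 17.6   (lysine)
  33x1 + 66x2 + 54x3 + 26x4 ≤ 158   (ash)
  1x1 + 6.2x2 + 8.5x3 + 3.8x4 ≥ 8.5   (phosphorus)
  x1, x2, x3, x4 ≥ 0.
The minimum-cost mix takes nothing from cassava meal, barley — only soybean meal, barley bran. Binding constraints: crude fibre and phosphorus.
Optimal quantities: soybean meal = 0.91134 kg, barley bran = 0.33526 kg.
Hence cost = 0.86·0.91134 + 0.22·0.33526 = £0.85751.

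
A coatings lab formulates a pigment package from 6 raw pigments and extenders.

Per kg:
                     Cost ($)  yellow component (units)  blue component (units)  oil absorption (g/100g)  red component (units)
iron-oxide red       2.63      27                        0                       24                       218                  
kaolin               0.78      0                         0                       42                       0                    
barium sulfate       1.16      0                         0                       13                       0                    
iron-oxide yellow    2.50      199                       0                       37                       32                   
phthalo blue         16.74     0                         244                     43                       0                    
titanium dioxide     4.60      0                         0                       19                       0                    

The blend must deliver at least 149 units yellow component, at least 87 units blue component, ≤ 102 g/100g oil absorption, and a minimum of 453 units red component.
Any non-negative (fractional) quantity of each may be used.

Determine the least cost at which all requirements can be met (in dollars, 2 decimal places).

Set it up as a linear program. Let x1 = kg of iron-oxide red, x2 = kg of kaolin, x3 = kg of barium sulfate, x4 = kg of iron-oxide yellow, x5 = kg of phthalo blue, x6 = kg of titanium dioxide.
Minimize 2.63x1 + 0.78x2 + 1.16x3 + 2.5x4 + 16.74x5 + 4.6x6 with:
  27x1 + 199x4 ≥ 149   (yellow component)
  244x5 ≥ 87   (blue component)
  24x1 + 42x2 + 13x3 + 37x4 + 43x5 + 19x6 ≤ 102   (oil absorption)
  218x1 + 32x4 ≥ 453   (red component)
  x1, x2, x3, x4, x5, x6 ≥ 0.
At the optimum only iron-oxide red, iron-oxide yellow, phthalo blue are positive (kaolin, barium sulfate, titanium dioxide = 0). The yellow component, blue component, red component requirements are met with equality.
So iron-oxide red = 2.008 kg, iron-oxide yellow = 0.4763 kg, phthalo blue = 0.3566 kg.
Objective = 2.63·2.008 + 2.5·0.4763 + 16.74·0.3566 = 12.4413.

$12.44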